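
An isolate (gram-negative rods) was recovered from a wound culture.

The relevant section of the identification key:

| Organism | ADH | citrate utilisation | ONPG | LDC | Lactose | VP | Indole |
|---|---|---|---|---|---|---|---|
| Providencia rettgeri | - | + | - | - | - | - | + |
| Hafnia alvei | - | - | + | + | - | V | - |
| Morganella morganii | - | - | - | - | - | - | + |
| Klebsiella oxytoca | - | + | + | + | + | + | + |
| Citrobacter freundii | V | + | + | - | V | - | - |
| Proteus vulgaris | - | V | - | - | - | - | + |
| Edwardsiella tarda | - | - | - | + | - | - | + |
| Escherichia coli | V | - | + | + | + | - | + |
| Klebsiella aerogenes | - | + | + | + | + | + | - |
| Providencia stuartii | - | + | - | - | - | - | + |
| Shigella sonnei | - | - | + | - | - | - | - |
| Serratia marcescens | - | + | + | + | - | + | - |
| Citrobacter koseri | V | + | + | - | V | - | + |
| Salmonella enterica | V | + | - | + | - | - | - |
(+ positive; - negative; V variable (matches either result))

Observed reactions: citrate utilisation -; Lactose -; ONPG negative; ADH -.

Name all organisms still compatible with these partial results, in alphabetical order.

ONPG -: excludes 8 organisms — 6 left.
Lactose -: all 6 remaining candidates are consistent.
ADH -: all 6 remaining candidates are consistent.
citrate utilisation -: excludes Providencia rettgeri, Providencia stuartii, Salmonella enterica — 3 left.

Edwardsiella tarda, Morganella morganii, Proteus vulgaris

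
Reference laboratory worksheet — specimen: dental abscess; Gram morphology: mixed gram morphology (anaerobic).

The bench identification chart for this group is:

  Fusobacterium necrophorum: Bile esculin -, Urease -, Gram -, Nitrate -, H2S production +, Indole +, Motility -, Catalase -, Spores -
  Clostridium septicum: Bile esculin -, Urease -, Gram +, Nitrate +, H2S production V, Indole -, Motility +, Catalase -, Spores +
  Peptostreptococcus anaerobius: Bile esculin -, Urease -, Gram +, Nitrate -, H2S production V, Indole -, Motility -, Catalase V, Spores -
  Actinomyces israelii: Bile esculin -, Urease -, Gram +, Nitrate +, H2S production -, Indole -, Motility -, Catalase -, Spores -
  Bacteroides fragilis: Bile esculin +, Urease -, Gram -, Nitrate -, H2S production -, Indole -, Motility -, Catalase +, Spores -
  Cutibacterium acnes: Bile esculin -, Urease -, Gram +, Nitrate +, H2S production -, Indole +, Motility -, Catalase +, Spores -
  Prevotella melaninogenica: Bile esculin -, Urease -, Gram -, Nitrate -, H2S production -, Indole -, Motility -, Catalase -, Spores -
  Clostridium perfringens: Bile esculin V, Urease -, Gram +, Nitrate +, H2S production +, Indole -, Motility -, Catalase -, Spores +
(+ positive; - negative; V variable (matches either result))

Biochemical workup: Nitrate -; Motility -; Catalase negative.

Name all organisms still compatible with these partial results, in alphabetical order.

Nitrate -: excludes Clostridium septicum, Actinomyces israelii, Cutibacterium acnes, Clostridium perfringens — 4 left.
Catalase -: excludes Bacteroides fragilis — 3 left.
Motility -: all 3 remaining candidates are consistent.

Fusobacterium necrophorum, Peptostreptococcus anaerobius, Prevotella melaninogenica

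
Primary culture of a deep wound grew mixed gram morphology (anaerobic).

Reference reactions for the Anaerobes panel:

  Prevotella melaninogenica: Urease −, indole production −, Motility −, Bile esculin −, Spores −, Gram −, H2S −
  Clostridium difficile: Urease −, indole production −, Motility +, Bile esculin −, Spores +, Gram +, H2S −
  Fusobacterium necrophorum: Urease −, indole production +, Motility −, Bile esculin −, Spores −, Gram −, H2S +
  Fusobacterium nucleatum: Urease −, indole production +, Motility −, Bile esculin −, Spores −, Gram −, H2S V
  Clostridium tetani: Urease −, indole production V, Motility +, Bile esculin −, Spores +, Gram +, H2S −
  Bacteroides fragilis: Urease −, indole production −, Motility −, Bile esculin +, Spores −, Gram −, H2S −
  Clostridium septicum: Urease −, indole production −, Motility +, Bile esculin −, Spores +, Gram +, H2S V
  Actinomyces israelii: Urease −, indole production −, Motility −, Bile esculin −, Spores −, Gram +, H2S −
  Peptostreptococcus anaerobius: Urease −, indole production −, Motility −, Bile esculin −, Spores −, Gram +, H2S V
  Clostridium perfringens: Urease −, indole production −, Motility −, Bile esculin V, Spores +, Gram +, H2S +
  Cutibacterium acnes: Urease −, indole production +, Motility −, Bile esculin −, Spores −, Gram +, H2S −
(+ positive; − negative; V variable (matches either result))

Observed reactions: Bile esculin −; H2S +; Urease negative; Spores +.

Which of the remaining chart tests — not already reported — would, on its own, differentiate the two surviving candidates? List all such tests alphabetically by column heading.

Motility

Urease −: all 11 remaining candidates are consistent.
Spores +: excludes 7 organisms — 4 left.
Bile esculin −: all 4 remaining candidates are consistent.
H2S +: excludes Clostridium difficile, Clostridium tetani — 2 left.
Two candidates remain: Clostridium perfringens and Clostridium septicum.
  indole production: − vs − — same for both, does not separate.
  Motility: Clostridium perfringens −, Clostridium septicum + — discriminates.
  Gram: + vs + — same for both, does not separate.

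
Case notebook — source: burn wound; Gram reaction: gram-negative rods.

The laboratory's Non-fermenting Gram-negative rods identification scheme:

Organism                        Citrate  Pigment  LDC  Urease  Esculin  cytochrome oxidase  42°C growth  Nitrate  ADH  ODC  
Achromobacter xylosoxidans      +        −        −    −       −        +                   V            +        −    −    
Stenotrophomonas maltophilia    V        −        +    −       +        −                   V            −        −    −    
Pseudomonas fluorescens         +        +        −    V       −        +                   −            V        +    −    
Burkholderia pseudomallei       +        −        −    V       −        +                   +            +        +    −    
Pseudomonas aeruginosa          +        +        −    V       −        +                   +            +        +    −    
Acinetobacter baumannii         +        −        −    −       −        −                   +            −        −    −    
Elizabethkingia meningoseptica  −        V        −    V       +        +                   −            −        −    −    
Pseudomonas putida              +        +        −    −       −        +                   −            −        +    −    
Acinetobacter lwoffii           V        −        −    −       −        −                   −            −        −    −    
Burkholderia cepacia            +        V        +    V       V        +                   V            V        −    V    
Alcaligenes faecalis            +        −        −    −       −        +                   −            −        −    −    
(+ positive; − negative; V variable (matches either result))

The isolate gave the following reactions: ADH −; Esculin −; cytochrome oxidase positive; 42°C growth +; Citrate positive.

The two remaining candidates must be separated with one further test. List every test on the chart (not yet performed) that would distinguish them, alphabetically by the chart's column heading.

Citrate +: excludes Elizabethkingia meningoseptica — 10 left.
ADH −: excludes Pseudomonas fluorescens, Burkholderia pseudomallei, Pseudomonas aeruginosa, Pseudomonas putida — 6 left.
Esculin −: excludes Stenotrophomonas maltophilia — 5 left.
cytochrome oxidase +: excludes Acinetobacter baumannii, Acinetobacter lwoffii — 3 left.
42°C growth +: excludes Alcaligenes faecalis — 2 left.
Two candidates remain: Achromobacter xylosoxidans and Burkholderia cepacia.
  Pigment: − vs V — variable for at least one, does not separate.
  LDC: Achromobacter xylosoxidans −, Burkholderia cepacia + — discriminates.
  Urease: − vs V — variable for at least one, does not separate.
  Nitrate: + vs V — variable for at least one, does not separate.
  ODC: − vs V — variable for at least one, does not separate.

LDC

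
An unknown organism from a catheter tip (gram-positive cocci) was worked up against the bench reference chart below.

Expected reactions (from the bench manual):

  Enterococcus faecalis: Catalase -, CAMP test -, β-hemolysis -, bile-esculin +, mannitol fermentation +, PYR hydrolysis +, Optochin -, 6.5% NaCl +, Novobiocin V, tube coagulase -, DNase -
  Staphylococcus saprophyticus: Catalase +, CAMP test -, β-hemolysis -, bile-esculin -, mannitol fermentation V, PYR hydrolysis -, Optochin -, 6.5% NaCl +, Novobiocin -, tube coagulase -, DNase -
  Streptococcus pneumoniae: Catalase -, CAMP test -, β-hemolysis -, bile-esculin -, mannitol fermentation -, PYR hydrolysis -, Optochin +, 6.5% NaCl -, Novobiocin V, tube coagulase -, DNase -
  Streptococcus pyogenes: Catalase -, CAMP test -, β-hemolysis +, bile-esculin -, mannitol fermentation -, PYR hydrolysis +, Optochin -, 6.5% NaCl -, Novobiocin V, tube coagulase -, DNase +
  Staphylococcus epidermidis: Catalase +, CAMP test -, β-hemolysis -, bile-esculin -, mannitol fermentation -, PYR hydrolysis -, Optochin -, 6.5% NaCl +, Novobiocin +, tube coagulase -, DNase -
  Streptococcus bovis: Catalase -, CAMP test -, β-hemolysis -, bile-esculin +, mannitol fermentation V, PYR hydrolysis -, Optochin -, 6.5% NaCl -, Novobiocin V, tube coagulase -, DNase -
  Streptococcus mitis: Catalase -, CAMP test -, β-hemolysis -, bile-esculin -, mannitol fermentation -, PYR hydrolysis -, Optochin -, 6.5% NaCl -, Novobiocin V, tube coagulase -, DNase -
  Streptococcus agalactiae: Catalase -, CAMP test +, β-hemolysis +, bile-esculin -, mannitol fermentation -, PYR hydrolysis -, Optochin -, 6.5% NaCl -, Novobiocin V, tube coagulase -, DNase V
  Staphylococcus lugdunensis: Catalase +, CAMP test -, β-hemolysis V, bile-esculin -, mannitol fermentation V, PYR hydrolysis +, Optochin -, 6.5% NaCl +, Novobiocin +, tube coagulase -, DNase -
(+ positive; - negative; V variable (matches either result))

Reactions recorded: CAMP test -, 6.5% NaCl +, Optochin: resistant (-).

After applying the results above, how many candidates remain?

CAMP test -: excludes Streptococcus agalactiae — 8 left.
Optochin -: excludes Streptococcus pneumoniae — 7 left.
6.5% NaCl +: excludes Streptococcus pyogenes, Streptococcus bovis, Streptococcus mitis — 4 left.
Still consistent: Enterococcus faecalis, Staphylococcus epidermidis, Staphylococcus lugdunensis, Staphylococcus saprophyticus.

4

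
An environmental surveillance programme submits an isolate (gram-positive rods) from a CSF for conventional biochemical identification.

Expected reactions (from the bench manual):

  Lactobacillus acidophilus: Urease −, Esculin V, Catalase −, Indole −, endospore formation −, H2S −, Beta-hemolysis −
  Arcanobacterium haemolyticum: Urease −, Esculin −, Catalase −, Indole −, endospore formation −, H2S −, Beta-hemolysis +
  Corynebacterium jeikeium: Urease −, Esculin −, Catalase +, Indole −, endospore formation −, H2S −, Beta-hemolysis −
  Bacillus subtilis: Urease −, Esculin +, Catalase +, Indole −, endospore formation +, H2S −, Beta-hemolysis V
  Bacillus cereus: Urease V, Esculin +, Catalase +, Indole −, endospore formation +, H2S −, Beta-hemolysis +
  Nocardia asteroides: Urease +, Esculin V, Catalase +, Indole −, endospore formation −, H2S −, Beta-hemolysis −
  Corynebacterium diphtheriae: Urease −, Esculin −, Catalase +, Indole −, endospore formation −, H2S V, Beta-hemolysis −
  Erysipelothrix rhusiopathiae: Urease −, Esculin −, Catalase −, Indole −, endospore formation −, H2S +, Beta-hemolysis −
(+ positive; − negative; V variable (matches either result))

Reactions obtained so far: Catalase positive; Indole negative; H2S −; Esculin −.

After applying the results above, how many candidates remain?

H2S −: excludes Erysipelothrix rhusiopathiae — 7 left.
Indole −: all 7 remaining candidates are consistent.
Esculin −: excludes Bacillus subtilis, Bacillus cereus — 5 left.
Catalase +: excludes Lactobacillus acidophilus, Arcanobacterium haemolyticum — 3 left.
Still consistent: Corynebacterium diphtheriae, Corynebacterium jeikeium, Nocardia asteroides.

3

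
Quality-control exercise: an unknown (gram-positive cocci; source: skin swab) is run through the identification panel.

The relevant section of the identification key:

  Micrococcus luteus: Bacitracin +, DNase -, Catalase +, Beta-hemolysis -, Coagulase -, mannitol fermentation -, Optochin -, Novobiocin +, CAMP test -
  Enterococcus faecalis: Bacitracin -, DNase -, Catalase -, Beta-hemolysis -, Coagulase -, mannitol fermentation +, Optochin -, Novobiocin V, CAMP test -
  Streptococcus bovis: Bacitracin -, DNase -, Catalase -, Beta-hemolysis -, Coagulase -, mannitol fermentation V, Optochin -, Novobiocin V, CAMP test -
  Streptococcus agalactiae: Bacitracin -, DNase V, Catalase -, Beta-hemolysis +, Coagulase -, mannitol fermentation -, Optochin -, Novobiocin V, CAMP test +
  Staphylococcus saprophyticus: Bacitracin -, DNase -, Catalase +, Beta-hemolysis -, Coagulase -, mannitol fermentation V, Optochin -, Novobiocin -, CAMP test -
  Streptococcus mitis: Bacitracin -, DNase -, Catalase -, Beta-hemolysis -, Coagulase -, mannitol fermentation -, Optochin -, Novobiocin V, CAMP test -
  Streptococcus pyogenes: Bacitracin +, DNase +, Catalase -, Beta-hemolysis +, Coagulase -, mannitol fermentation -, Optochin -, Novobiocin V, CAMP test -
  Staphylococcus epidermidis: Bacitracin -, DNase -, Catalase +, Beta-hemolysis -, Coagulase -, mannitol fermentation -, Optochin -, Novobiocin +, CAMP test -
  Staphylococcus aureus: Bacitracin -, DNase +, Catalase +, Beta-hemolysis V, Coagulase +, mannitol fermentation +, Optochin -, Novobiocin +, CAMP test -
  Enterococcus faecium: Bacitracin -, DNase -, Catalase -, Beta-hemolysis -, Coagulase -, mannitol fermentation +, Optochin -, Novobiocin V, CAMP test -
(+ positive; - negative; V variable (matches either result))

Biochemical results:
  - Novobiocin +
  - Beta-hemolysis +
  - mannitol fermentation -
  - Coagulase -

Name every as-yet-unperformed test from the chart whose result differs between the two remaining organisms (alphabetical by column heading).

Novobiocin +: excludes Staphylococcus saprophyticus — 9 left.
Coagulase -: excludes Staphylococcus aureus — 8 left.
mannitol fermentation -: excludes Enterococcus faecalis, Enterococcus faecium — 6 left.
Beta-hemolysis +: excludes Micrococcus luteus, Streptococcus bovis, Streptococcus mitis, Staphylococcus epidermidis — 2 left.
Two candidates remain: Streptococcus agalactiae and Streptococcus pyogenes.
  Bacitracin: Streptococcus agalactiae -, Streptococcus pyogenes + — discriminates.
  DNase: V vs + — variable for at least one, does not separate.
  Catalase: - vs - — same for both, does not separate.
  Optochin: - vs - — same for both, does not separate.
  CAMP test: Streptococcus agalactiae +, Streptococcus pyogenes - — discriminates.

Bacitracin, CAMP test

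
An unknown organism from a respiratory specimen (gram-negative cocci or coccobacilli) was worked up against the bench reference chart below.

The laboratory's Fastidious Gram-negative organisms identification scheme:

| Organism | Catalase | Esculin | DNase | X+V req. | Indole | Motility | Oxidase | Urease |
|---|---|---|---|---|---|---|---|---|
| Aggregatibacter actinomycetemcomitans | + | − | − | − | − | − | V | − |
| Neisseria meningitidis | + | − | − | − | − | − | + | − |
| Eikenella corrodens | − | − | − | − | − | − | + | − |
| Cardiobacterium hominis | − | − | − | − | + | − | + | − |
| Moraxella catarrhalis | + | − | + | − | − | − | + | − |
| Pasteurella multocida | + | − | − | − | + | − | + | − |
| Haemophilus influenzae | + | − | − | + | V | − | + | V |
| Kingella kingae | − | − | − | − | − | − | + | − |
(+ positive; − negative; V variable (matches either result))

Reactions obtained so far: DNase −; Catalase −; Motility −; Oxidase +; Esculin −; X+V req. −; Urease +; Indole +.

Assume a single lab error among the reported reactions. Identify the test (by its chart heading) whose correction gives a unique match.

Urease

As reported, no row in the chart matches all 8 reactions.
Reversing Oxidase → still no organism matches.
Reversing Urease (to −) → unique match: Cardiobacterium hominis.
Reversing X+V req. → still no organism matches.
Reversing DNase → still no organism matches.
Reversing Esculin → still no organism matches.
Reversing Catalase → still no organism matches.
Reversing Motility → still no organism matches.
Reversing Indole → still no organism matches.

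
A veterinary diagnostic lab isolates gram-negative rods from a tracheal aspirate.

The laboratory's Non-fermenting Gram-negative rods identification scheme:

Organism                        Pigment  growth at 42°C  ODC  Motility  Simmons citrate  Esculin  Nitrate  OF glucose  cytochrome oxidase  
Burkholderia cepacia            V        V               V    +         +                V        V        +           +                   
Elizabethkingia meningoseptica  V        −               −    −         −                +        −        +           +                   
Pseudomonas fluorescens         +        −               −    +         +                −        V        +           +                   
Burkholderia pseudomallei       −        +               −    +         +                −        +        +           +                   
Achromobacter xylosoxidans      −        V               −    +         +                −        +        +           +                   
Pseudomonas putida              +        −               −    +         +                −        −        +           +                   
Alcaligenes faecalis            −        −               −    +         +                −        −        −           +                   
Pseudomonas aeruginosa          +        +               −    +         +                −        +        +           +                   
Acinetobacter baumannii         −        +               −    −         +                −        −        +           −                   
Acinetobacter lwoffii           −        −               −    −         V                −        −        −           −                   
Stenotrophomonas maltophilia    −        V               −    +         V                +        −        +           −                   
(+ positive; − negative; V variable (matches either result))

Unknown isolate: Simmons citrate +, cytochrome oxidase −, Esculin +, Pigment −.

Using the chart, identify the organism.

Stenotrophomonas maltophilia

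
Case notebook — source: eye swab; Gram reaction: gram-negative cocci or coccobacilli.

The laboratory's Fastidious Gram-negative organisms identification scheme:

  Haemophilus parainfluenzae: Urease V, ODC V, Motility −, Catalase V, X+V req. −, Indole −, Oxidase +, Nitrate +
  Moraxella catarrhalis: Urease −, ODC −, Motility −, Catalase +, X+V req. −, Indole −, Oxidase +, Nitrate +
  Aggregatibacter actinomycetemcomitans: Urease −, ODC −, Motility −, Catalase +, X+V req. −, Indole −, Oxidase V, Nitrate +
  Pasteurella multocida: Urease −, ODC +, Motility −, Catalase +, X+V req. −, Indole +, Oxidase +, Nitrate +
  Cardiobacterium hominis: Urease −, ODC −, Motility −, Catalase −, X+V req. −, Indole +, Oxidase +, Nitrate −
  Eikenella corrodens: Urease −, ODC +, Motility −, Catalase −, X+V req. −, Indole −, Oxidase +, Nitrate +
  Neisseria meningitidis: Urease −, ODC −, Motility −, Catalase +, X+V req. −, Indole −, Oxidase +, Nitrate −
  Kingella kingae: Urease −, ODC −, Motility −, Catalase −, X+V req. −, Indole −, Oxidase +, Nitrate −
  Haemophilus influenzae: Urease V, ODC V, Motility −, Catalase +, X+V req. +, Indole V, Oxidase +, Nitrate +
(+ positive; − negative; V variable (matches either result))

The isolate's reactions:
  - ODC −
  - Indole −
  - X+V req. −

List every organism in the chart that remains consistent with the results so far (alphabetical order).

ODC −: excludes Pasteurella multocida, Eikenella corrodens — 7 left.
X+V req. −: excludes Haemophilus influenzae — 6 left.
Indole −: excludes Cardiobacterium hominis — 5 left.

Aggregatibacter actinomycetemcomitans, Haemophilus parainfluenzae, Kingella kingae, Moraxella catarrhalis, Neisseria meningitidis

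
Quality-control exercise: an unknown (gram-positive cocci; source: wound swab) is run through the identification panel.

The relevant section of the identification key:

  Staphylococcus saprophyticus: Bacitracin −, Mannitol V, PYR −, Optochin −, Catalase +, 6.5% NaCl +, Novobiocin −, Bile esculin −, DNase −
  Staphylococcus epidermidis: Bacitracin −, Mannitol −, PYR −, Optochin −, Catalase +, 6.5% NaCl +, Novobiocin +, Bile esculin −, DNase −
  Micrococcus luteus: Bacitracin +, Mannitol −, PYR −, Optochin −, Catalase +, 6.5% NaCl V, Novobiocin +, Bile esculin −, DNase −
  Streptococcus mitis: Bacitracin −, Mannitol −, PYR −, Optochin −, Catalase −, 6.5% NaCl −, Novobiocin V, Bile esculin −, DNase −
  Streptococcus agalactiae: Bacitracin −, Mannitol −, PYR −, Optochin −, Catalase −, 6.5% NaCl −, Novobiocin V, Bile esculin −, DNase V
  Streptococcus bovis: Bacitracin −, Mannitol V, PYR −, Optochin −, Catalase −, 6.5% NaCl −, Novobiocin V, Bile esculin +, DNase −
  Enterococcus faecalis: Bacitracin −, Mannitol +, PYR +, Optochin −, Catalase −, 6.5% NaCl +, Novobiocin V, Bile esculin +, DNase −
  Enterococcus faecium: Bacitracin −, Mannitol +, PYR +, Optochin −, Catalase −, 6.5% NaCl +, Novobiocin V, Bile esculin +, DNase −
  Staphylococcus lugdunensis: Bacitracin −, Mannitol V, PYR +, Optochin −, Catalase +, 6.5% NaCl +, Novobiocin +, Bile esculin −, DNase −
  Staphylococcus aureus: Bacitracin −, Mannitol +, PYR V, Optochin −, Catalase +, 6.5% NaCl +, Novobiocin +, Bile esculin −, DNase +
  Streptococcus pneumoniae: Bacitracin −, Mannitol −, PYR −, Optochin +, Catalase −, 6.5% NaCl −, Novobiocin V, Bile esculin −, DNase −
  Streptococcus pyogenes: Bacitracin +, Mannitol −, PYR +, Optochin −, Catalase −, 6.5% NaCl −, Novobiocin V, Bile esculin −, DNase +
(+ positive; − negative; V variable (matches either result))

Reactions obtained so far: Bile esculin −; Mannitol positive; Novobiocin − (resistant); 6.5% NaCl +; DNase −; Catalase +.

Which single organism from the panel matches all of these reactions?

Staphylococcus saprophyticus

6.5% NaCl +: excludes 5 organisms — 7 left.
Bile esculin −: excludes Enterococcus faecalis, Enterococcus faecium — 5 left.
Novobiocin −: excludes Staphylococcus epidermidis, Micrococcus luteus, Staphylococcus lugdunensis, Staphylococcus aureus — 1 left.
DNase −: the one remaining candidate is consistent.
Mannitol +: the one remaining candidate is consistent.
Catalase +: the one remaining candidate is consistent.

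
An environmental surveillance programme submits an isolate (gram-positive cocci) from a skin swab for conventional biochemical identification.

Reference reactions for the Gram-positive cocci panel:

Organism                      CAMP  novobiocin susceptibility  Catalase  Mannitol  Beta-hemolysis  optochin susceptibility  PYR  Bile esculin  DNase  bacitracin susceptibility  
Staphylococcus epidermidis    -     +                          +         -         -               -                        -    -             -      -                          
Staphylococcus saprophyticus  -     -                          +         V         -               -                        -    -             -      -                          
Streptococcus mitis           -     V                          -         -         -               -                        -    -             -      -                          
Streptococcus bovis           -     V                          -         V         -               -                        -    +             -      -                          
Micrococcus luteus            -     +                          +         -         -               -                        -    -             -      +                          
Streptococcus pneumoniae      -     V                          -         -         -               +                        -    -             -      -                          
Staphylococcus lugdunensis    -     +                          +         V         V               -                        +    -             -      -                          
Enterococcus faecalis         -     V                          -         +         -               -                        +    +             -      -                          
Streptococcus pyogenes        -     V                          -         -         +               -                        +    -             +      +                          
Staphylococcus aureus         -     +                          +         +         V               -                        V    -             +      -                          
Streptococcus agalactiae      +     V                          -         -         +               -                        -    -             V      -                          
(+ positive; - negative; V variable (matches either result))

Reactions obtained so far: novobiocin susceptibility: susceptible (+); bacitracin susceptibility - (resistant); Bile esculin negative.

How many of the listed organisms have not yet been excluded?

6

Bile esculin -: excludes Streptococcus bovis, Enterococcus faecalis — 9 left.
bacitracin susceptibility -: excludes Micrococcus luteus, Streptococcus pyogenes — 7 left.
novobiocin susceptibility +: excludes Staphylococcus saprophyticus — 6 left.
Still consistent: Staphylococcus aureus, Staphylococcus epidermidis, Staphylococcus lugdunensis, Streptococcus agalactiae, Streptococcus mitis, Streptococcus pneumoniae.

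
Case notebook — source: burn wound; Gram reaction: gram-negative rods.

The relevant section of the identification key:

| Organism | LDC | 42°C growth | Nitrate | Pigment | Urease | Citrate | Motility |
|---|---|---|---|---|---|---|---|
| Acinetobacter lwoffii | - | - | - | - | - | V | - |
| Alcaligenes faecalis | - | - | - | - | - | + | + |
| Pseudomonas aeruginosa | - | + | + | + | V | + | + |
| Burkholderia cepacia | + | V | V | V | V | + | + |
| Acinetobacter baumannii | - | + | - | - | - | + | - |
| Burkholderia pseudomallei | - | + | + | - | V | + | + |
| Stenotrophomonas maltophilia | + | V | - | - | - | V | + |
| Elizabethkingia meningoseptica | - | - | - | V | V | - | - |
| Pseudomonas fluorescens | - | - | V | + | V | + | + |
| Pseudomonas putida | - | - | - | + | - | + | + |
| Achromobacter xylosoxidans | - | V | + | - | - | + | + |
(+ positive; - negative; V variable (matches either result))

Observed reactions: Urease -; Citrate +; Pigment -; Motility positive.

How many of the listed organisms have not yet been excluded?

5

Urease -: all 11 remaining candidates are consistent.
Motility +: excludes Acinetobacter lwoffii, Acinetobacter baumannii, Elizabethkingia meningoseptica — 8 left.
Citrate +: all 8 remaining candidates are consistent.
Pigment -: excludes Pseudomonas aeruginosa, Pseudomonas fluorescens, Pseudomonas putida — 5 left.
Still consistent: Achromobacter xylosoxidans, Alcaligenes faecalis, Burkholderia cepacia, Burkholderia pseudomallei, Stenotrophomonas maltophilia.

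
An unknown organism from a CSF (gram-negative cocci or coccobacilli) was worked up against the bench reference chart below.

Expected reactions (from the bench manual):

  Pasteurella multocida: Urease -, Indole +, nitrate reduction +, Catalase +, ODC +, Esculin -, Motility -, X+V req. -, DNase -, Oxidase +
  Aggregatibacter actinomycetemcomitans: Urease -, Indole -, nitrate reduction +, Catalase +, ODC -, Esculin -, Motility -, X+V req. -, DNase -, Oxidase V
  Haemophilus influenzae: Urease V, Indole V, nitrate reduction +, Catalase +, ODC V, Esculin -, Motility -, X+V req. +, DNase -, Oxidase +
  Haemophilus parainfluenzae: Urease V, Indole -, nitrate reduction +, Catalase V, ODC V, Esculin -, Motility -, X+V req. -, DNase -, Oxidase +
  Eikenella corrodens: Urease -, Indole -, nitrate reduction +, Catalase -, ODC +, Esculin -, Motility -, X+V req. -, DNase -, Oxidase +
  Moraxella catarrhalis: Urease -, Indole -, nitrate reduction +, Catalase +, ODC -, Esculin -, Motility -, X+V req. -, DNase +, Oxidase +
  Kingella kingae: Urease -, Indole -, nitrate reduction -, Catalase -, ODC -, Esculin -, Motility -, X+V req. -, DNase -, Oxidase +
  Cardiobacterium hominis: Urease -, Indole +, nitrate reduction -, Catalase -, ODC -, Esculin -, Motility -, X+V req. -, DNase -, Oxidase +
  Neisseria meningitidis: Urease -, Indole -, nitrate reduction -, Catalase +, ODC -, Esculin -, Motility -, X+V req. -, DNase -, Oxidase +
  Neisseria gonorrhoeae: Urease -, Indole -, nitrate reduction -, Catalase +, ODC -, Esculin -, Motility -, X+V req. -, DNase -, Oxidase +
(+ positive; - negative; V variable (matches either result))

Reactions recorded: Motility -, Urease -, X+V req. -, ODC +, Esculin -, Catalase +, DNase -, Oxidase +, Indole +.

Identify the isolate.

Pasteurella multocida

Motility -: all 10 remaining candidates are consistent.
Esculin -: all 10 remaining candidates are consistent.
Urease -: all 10 remaining candidates are consistent.
Oxidase +: all 10 remaining candidates are consistent.
Catalase +: excludes Eikenella corrodens, Kingella kingae, Cardiobacterium hominis — 7 left.
X+V req. -: excludes Haemophilus influenzae — 6 left.
DNase -: excludes Moraxella catarrhalis — 5 left.
ODC +: excludes Aggregatibacter actinomycetemcomitans, Neisseria meningitidis, Neisseria gonorrhoeae — 2 left.
Indole +: excludes Haemophilus parainfluenzae — 1 left.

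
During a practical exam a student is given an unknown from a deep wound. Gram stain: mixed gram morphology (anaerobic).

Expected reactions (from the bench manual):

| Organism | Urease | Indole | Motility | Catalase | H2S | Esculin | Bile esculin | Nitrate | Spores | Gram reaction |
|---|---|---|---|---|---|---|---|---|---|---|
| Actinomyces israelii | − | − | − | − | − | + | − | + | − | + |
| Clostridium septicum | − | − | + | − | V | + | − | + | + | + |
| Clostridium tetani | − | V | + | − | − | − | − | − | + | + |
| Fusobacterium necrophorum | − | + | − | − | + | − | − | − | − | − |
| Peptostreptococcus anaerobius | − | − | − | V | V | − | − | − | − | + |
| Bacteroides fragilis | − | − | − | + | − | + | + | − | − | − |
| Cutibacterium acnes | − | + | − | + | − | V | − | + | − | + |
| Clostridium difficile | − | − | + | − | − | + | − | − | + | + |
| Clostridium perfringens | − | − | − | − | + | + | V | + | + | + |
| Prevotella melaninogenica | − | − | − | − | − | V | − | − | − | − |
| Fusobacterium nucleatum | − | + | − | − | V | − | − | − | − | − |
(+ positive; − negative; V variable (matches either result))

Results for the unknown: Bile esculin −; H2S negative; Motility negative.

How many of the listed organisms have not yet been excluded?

5

Bile esculin −: excludes Bacteroides fragilis — 10 left.
H2S −: excludes Fusobacterium necrophorum, Clostridium perfringens — 8 left.
Motility −: excludes Clostridium septicum, Clostridium tetani, Clostridium difficile — 5 left.
Still consistent: Actinomyces israelii, Cutibacterium acnes, Fusobacterium nucleatum, Peptostreptococcus anaerobius, Prevotella melaninogenica.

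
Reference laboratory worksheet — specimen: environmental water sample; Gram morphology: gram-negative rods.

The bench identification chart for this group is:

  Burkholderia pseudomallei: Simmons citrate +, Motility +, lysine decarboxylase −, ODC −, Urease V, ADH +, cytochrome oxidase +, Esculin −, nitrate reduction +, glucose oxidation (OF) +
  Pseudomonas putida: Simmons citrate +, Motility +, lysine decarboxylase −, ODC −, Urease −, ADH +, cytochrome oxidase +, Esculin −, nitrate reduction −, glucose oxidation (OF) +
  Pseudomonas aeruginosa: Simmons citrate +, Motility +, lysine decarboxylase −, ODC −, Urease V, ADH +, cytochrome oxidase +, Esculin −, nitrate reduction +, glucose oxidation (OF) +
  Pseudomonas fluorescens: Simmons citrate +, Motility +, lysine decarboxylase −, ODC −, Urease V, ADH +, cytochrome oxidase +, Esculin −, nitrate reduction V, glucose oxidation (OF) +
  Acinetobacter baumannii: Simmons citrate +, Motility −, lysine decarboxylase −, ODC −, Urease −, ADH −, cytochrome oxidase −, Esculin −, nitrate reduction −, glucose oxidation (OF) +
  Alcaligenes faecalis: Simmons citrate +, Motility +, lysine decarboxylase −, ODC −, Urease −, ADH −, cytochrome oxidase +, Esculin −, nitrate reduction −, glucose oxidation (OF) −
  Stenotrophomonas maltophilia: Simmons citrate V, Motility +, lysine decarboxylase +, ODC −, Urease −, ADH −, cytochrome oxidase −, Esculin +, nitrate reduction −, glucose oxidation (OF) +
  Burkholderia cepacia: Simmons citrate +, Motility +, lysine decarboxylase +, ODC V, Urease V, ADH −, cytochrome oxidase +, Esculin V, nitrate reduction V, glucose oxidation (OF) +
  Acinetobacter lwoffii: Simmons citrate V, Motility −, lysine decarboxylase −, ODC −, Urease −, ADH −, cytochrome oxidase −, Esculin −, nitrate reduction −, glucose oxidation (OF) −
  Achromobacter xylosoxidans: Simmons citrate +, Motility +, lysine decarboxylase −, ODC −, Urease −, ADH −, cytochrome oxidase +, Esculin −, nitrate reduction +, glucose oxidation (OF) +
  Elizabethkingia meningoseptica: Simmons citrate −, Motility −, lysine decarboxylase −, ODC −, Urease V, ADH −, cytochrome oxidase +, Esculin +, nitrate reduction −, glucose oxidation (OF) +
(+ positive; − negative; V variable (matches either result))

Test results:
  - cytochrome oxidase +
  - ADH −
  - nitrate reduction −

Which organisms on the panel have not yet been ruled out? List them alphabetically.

cytochrome oxidase +: excludes Acinetobacter baumannii, Stenotrophomonas maltophilia, Acinetobacter lwoffii — 8 left.
ADH −: excludes Burkholderia pseudomallei, Pseudomonas putida, Pseudomonas aeruginosa, Pseudomonas fluorescens — 4 left.
nitrate reduction −: excludes Achromobacter xylosoxidans — 3 left.

Alcaligenes faecalis, Burkholderia cepacia, Elizabethkingia meningoseptica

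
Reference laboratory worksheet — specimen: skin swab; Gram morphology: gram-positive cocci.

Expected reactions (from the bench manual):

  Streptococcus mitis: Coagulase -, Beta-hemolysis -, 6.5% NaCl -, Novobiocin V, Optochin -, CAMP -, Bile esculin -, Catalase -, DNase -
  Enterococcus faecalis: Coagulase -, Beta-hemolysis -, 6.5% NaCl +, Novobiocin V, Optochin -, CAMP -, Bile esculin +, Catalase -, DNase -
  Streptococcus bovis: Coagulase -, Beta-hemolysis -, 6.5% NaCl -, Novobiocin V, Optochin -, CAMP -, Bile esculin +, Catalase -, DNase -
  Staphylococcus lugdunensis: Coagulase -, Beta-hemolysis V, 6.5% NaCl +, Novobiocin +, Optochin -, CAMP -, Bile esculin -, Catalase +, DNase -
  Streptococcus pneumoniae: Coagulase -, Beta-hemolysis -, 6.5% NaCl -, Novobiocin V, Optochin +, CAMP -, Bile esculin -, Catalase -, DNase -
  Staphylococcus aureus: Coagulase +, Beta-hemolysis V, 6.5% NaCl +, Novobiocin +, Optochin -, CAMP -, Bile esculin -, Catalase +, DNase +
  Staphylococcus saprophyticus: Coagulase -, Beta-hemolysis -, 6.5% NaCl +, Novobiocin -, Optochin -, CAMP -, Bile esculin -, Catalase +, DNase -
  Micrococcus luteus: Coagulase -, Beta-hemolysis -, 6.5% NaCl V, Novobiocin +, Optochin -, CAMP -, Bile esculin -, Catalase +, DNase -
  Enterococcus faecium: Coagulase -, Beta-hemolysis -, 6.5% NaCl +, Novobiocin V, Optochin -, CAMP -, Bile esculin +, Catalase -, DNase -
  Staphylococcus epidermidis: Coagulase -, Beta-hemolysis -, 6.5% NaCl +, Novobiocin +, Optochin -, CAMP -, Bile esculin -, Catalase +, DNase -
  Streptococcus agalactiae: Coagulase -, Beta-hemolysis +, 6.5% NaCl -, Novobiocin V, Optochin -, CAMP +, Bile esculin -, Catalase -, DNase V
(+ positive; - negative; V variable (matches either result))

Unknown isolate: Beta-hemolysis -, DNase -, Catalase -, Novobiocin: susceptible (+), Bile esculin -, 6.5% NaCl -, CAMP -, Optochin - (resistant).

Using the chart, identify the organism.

Streptococcus mitis

Bile esculin -: excludes Enterococcus faecalis, Streptococcus bovis, Enterococcus faecium — 8 left.
DNase -: excludes Staphylococcus aureus — 7 left.
Beta-hemolysis -: excludes Streptococcus agalactiae — 6 left.
Novobiocin +: excludes Staphylococcus saprophyticus — 5 left.
CAMP -: all 5 remaining candidates are consistent.
6.5% NaCl -: excludes Staphylococcus lugdunensis, Staphylococcus epidermidis — 3 left.
Optochin -: excludes Streptococcus pneumoniae — 2 left.
Catalase -: excludes Micrococcus luteus — 1 left.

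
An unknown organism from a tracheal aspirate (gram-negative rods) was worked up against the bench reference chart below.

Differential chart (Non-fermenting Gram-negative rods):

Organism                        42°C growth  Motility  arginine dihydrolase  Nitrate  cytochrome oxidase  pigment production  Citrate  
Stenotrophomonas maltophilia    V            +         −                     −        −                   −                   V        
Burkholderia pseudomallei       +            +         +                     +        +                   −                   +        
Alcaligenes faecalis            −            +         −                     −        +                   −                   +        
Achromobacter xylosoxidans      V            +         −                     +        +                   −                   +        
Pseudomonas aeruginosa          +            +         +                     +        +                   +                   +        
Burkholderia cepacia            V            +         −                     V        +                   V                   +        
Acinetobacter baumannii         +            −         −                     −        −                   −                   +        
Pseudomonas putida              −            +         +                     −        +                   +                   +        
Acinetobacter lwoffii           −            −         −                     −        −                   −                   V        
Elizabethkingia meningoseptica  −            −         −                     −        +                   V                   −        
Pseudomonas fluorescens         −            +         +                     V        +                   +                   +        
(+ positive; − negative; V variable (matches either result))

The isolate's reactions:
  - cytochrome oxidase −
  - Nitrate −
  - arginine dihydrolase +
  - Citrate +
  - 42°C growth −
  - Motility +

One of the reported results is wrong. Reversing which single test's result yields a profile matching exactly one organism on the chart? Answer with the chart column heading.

As reported, no row in the chart matches all 6 reactions.
Reversing 42°C growth → still no organism matches.
Reversing Citrate → still no organism matches.
Reversing cytochrome oxidase → 2 organisms match (not unique).
Reversing arginine dihydrolase (to −) → unique match: Stenotrophomonas maltophilia.
Reversing Motility → still no organism matches.
Reversing Nitrate → still no organism matches.

arginine dihydrolase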